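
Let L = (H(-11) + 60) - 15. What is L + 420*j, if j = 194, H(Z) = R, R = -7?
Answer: 81518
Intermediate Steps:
H(Z) = -7
L = 38 (L = (-7 + 60) - 15 = 53 - 15 = 38)
L + 420*j = 38 + 420*194 = 38 + 81480 = 81518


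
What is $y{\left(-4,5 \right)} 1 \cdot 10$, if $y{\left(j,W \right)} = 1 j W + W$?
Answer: $-150$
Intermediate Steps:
$y{\left(j,W \right)} = W + W j$ ($y{\left(j,W \right)} = j W + W = W j + W = W + W j$)
$y{\left(-4,5 \right)} 1 \cdot 10 = 5 \left(1 - 4\right) 1 \cdot 10 = 5 \left(-3\right) 1 \cdot 10 = \left(-15\right) 1 \cdot 10 = \left(-15\right) 10 = -150$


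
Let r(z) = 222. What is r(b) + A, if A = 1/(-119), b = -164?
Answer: 26417/119 ≈ 221.99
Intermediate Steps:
A = -1/119 ≈ -0.0084034
r(b) + A = 222 - 1/119 = 26417/119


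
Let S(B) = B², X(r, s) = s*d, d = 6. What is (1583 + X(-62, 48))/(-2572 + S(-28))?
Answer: -1871/1788 ≈ -1.0464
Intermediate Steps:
X(r, s) = 6*s (X(r, s) = s*6 = 6*s)
(1583 + X(-62, 48))/(-2572 + S(-28)) = (1583 + 6*48)/(-2572 + (-28)²) = (1583 + 288)/(-2572 + 784) = 1871/(-1788) = 1871*(-1/1788) = -1871/1788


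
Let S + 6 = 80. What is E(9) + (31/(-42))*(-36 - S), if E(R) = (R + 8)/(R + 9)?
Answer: 10349/126 ≈ 82.135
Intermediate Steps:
S = 74 (S = -6 + 80 = 74)
E(R) = (8 + R)/(9 + R)
E(9) + (31/(-42))*(-36 - S) = (8 + 9)/(9 + 9) + (31/(-42))*(-36 - 1*74) = 17/18 + (31*(-1/42))*(-36 - 74) = (1/18)*17 - 31/42*(-110) = 17/18 + 1705/21 = 10349/126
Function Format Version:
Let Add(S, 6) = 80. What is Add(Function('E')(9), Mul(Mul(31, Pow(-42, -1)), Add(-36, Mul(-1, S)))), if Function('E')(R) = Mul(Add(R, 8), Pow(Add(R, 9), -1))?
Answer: Rational(10349, 126) ≈ 82.135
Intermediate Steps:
S = 74 (S = Add(-6, 80) = 74)
Function('E')(R) = Mul(Pow(Add(9, R), -1), Add(8, R)) (Function('E')(R) = Mul(Add(8, R), Pow(Add(9, R), -1)) = Mul(Pow(Add(9, R), -1), Add(8, R)))
Add(Function('E')(9), Mul(Mul(31, Pow(-42, -1)), Add(-36, Mul(-1, S)))) = Add(Mul(Pow(Add(9, 9), -1), Add(8, 9)), Mul(Mul(31, Pow(-42, -1)), Add(-36, Mul(-1, 74)))) = Add(Mul(Pow(18, -1), 17), Mul(Mul(31, Rational(-1, 42)), Add(-36, -74))) = Add(Mul(Rational(1, 18), 17), Mul(Rational(-31, 42), -110)) = Add(Rational(17, 18), Rational(1705, 21)) = Rational(10349, 126)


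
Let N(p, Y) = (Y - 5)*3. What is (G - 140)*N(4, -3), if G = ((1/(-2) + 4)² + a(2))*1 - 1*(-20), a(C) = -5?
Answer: 2706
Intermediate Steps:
N(p, Y) = -15 + 3*Y (N(p, Y) = (-5 + Y)*3 = -15 + 3*Y)
G = 109/4 (G = ((1/(-2) + 4)² - 5)*1 - 1*(-20) = ((-½ + 4)² - 5)*1 + 20 = ((7/2)² - 5)*1 + 20 = (49/4 - 5)*1 + 20 = (29/4)*1 + 20 = 29/4 + 20 = 109/4 ≈ 27.250)
(G - 140)*N(4, -3) = (109/4 - 140)*(-15 + 3*(-3)) = -451*(-15 - 9)/4 = -451/4*(-24) = 2706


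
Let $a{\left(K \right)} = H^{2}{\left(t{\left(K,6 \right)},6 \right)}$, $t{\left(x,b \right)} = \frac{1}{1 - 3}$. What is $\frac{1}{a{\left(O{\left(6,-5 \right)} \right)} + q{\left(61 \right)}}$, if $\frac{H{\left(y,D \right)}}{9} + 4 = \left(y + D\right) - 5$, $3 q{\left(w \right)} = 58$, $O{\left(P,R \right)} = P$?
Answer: $\frac{12}{12139} \approx 0.00098855$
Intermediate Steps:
$t{\left(x,b \right)} = - \frac{1}{2}$ ($t{\left(x,b \right)} = \frac{1}{-2} = - \frac{1}{2}$)
$q{\left(w \right)} = \frac{58}{3}$ ($q{\left(w \right)} = \frac{1}{3} \cdot 58 = \frac{58}{3}$)
$H{\left(y,D \right)} = -81 + 9 D + 9 y$ ($H{\left(y,D \right)} = -36 + 9 \left(\left(y + D\right) - 5\right) = -36 + 9 \left(\left(D + y\right) - 5\right) = -36 + 9 \left(-5 + D + y\right) = -36 + \left(-45 + 9 D + 9 y\right) = -81 + 9 D + 9 y$)
$a{\left(K \right)} = \frac{3969}{4}$ ($a{\left(K \right)} = \left(-81 + 9 \cdot 6 + 9 \left(- \frac{1}{2}\right)\right)^{2} = \left(-81 + 54 - \frac{9}{2}\right)^{2} = \left(- \frac{63}{2}\right)^{2} = \frac{3969}{4}$)
$\frac{1}{a{\left(O{\left(6,-5 \right)} \right)} + q{\left(61 \right)}} = \frac{1}{\frac{3969}{4} + \frac{58}{3}} = \frac{1}{\frac{12139}{12}} = \frac{12}{12139}$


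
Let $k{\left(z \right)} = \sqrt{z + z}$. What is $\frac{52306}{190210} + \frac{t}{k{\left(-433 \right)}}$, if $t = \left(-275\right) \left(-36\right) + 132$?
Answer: $\frac{26153}{95105} - \frac{5016 i \sqrt{866}}{433} \approx 0.27499 - 340.9 i$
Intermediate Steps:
$k{\left(z \right)} = \sqrt{2} \sqrt{z}$ ($k{\left(z \right)} = \sqrt{2 z} = \sqrt{2} \sqrt{z}$)
$t = 10032$ ($t = 9900 + 132 = 10032$)
$\frac{52306}{190210} + \frac{t}{k{\left(-433 \right)}} = \frac{52306}{190210} + \frac{10032}{\sqrt{2} \sqrt{-433}} = 52306 \cdot \frac{1}{190210} + \frac{10032}{\sqrt{2} i \sqrt{433}} = \frac{26153}{95105} + \frac{10032}{i \sqrt{866}} = \frac{26153}{95105} + 10032 \left(- \frac{i \sqrt{866}}{866}\right) = \frac{26153}{95105} - \frac{5016 i \sqrt{866}}{433}$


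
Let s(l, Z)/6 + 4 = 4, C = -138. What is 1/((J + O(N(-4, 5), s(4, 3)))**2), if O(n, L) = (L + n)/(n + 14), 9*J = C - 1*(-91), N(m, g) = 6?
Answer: 8100/196249 ≈ 0.041274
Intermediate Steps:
s(l, Z) = 0 (s(l, Z) = -24 + 6*4 = -24 + 24 = 0)
J = -47/9 (J = (-138 - 1*(-91))/9 = (-138 + 91)/9 = (1/9)*(-47) = -47/9 ≈ -5.2222)
O(n, L) = (L + n)/(14 + n)
1/((J + O(N(-4, 5), s(4, 3)))**2) = 1/((-47/9 + (0 + 6)/(14 + 6))**2) = 1/((-47/9 + 6/20)**2) = 1/((-47/9 + (1/20)*6)**2) = 1/((-47/9 + 3/10)**2) = 1/((-443/90)**2) = 1/(196249/8100) = 8100/196249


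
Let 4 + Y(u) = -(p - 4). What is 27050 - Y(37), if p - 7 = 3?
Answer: 27060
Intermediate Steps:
p = 10 (p = 7 + 3 = 10)
Y(u) = -10 (Y(u) = -4 - (10 - 4) = -4 - 1*6 = -4 - 6 = -10)
27050 - Y(37) = 27050 - 1*(-10) = 27050 + 10 = 27060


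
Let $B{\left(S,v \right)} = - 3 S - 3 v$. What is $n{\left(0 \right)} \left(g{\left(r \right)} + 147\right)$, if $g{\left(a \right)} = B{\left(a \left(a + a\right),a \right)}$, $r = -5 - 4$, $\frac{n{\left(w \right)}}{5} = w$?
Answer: $0$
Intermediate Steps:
$n{\left(w \right)} = 5 w$
$r = -9$ ($r = -5 - 4 = -9$)
$g{\left(a \right)} = - 6 a^{2} - 3 a$ ($g{\left(a \right)} = - 3 a \left(a + a\right) - 3 a = - 3 a 2 a - 3 a = - 3 \cdot 2 a^{2} - 3 a = - 6 a^{2} - 3 a$)
$n{\left(0 \right)} \left(g{\left(r \right)} + 147\right) = 5 \cdot 0 \left(3 \left(-9\right) \left(-1 - -18\right) + 147\right) = 0 \left(3 \left(-9\right) \left(-1 + 18\right) + 147\right) = 0 \left(3 \left(-9\right) 17 + 147\right) = 0 \left(-459 + 147\right) = 0 \left(-312\right) = 0$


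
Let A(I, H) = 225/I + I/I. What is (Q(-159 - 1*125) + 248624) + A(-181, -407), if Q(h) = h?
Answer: 44949496/181 ≈ 2.4834e+5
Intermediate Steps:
A(I, H) = 1 + 225/I (A(I, H) = 225/I + 1 = 1 + 225/I)
(Q(-159 - 1*125) + 248624) + A(-181, -407) = ((-159 - 1*125) + 248624) + (225 - 181)/(-181) = ((-159 - 125) + 248624) - 1/181*44 = (-284 + 248624) - 44/181 = 248340 - 44/181 = 44949496/181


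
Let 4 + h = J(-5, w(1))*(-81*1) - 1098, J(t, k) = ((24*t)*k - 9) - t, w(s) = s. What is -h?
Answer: -8942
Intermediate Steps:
J(t, k) = -9 - t + 24*k*t (J(t, k) = (24*k*t - 9) - t = (-9 + 24*k*t) - t = -9 - t + 24*k*t)
h = 8942 (h = -4 + ((-9 - 1*(-5) + 24*1*(-5))*(-81*1) - 1098) = -4 + ((-9 + 5 - 120)*(-81) - 1098) = -4 + (-124*(-81) - 1098) = -4 + (10044 - 1098) = -4 + 8946 = 8942)
-h = -1*8942 = -8942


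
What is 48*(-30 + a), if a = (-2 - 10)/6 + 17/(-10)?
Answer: -8088/5 ≈ -1617.6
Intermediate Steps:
a = -37/10 (a = -12*⅙ + 17*(-⅒) = -2 - 17/10 = -37/10 ≈ -3.7000)
48*(-30 + a) = 48*(-30 - 37/10) = 48*(-337/10) = -8088/5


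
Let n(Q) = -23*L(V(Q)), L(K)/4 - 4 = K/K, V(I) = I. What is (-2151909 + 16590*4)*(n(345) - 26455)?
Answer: 56132551335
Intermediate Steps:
L(K) = 20 (L(K) = 16 + 4*(K/K) = 16 + 4*1 = 16 + 4 = 20)
n(Q) = -460 (n(Q) = -23*20 = -460)
(-2151909 + 16590*4)*(n(345) - 26455) = (-2151909 + 16590*4)*(-460 - 26455) = (-2151909 + 66360)*(-26915) = -2085549*(-26915) = 56132551335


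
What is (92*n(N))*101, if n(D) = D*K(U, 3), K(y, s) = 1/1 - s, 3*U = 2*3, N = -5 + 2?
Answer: 55752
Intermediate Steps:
N = -3
U = 2 (U = (2*3)/3 = (⅓)*6 = 2)
K(y, s) = 1 - s
n(D) = -2*D (n(D) = D*(1 - 1*3) = D*(1 - 3) = D*(-2) = -2*D)
(92*n(N))*101 = (92*(-2*(-3)))*101 = (92*6)*101 = 552*101 = 55752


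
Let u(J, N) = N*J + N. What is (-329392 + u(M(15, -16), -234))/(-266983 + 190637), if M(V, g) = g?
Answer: 162941/38173 ≈ 4.2685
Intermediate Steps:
u(J, N) = N + J*N (u(J, N) = J*N + N = N + J*N)
(-329392 + u(M(15, -16), -234))/(-266983 + 190637) = (-329392 - 234*(1 - 16))/(-266983 + 190637) = (-329392 - 234*(-15))/(-76346) = (-329392 + 3510)*(-1/76346) = -325882*(-1/76346) = 162941/38173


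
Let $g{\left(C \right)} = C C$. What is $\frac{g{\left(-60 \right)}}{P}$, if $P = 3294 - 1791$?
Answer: $\frac{400}{167} \approx 2.3952$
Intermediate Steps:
$P = 1503$ ($P = 3294 - 1791 = 1503$)
$g{\left(C \right)} = C^{2}$
$\frac{g{\left(-60 \right)}}{P} = \frac{\left(-60\right)^{2}}{1503} = 3600 \cdot \frac{1}{1503} = \frac{400}{167}$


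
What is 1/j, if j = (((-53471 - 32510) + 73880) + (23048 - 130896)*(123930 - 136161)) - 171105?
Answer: 1/1318905682 ≈ 7.5820e-10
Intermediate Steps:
j = 1318905682 (j = ((-85981 + 73880) - 107848*(-12231)) - 171105 = (-12101 + 1319088888) - 171105 = 1319076787 - 171105 = 1318905682)
1/j = 1/1318905682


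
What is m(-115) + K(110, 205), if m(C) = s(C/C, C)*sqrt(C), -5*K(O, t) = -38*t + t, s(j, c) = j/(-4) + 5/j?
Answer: 1517 + 19*I*sqrt(115)/4 ≈ 1517.0 + 50.938*I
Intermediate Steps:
s(j, c) = 5/j - j/4 (s(j, c) = j*(-1/4) + 5/j = -j/4 + 5/j = 5/j - j/4)
K(O, t) = 37*t/5 (K(O, t) = -(-38*t + t)/5 = -(-37)*t/5 = 37*t/5)
m(C) = 19*sqrt(C)/4 (m(C) = (5/((C/C)) - C/(4*C))*sqrt(C) = (5/1 - 1/4*1)*sqrt(C) = (5*1 - 1/4)*sqrt(C) = (5 - 1/4)*sqrt(C) = 19*sqrt(C)/4)
m(-115) + K(110, 205) = 19*sqrt(-115)/4 + (37/5)*205 = 19*(I*sqrt(115))/4 + 1517 = 19*I*sqrt(115)/4 + 1517 = 1517 + 19*I*sqrt(115)/4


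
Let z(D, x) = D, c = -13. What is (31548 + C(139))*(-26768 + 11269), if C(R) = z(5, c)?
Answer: -489039947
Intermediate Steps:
C(R) = 5
(31548 + C(139))*(-26768 + 11269) = (31548 + 5)*(-26768 + 11269) = 31553*(-15499) = -489039947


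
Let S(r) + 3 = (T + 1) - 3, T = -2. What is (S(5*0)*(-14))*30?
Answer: 2940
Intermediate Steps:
S(r) = -7 (S(r) = -3 + ((-2 + 1) - 3) = -3 + (-1 - 3) = -3 - 4 = -7)
(S(5*0)*(-14))*30 = -7*(-14)*30 = 98*30 = 2940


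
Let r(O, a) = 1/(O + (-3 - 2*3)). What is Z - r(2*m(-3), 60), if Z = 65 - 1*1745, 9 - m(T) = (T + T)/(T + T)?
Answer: -11761/7 ≈ -1680.1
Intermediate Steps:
m(T) = 8 (m(T) = 9 - (T + T)/(T + T) = 9 - 2*T/(2*T) = 9 - 2*T*1/(2*T) = 9 - 1*1 = 9 - 1 = 8)
Z = -1680 (Z = 65 - 1745 = -1680)
r(O, a) = 1/(-9 + O) (r(O, a) = 1/(O + (-3 - 6)) = 1/(O - 9) = 1/(-9 + O))
Z - r(2*m(-3), 60) = -1680 - 1/(-9 + 2*8) = -1680 - 1/(-9 + 16) = -1680 - 1/7 = -1680 - 1*⅐ = -1680 - ⅐ = -11761/7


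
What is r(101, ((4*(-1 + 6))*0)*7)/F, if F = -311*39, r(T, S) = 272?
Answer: -272/12129 ≈ -0.022426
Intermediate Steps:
F = -12129
r(101, ((4*(-1 + 6))*0)*7)/F = 272/(-12129) = 272*(-1/12129) = -272/12129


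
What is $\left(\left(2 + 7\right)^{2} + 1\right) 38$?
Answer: $3116$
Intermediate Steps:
$\left(\left(2 + 7\right)^{2} + 1\right) 38 = \left(9^{2} + 1\right) 38 = \left(81 + 1\right) 38 = 82 \cdot 38 = 3116$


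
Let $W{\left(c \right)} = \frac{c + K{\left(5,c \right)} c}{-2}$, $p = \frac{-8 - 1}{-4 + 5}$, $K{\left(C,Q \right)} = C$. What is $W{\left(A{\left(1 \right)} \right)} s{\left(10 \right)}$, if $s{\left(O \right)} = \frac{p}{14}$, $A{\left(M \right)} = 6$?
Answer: $\frac{81}{7} \approx 11.571$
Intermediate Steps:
$p = -9$ ($p = - \frac{9}{1} = \left(-9\right) 1 = -9$)
$s{\left(O \right)} = - \frac{9}{14}$
$W{\left(c \right)} = - 3 c$ ($W{\left(c \right)} = \frac{c + 5 c}{-2} = 6 c \left(- \frac{1}{2}\right) = - 3 c$)
$W{\left(A{\left(1 \right)} \right)} s{\left(10 \right)} = \left(-3\right) 6 \left(- \frac{9}{14}\right) = \left(-18\right) \left(- \frac{9}{14}\right) = \frac{81}{7}$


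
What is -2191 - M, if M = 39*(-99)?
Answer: 1670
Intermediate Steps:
M = -3861
-2191 - M = -2191 - 1*(-3861) = -2191 + 3861 = 1670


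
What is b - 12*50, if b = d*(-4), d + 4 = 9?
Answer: -620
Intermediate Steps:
d = 5 (d = -4 + 9 = 5)
b = -20 (b = 5*(-4) = -20)
b - 12*50 = -20 - 12*50 = -20 - 600 = -620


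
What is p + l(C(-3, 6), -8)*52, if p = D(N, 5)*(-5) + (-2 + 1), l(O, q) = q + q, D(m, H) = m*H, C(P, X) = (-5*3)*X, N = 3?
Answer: -908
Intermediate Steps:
C(P, X) = -15*X
D(m, H) = H*m
l(O, q) = 2*q
p = -76 (p = (5*3)*(-5) + (-2 + 1) = 15*(-5) - 1 = -75 - 1 = -76)
p + l(C(-3, 6), -8)*52 = -76 + (2*(-8))*52 = -76 - 16*52 = -76 - 832 = -908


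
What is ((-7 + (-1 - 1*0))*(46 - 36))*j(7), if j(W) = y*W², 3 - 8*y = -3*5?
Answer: -8820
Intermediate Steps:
y = 9/4 (y = 3/8 - (-3)*5/8 = 3/8 - ⅛*(-15) = 3/8 + 15/8 = 9/4 ≈ 2.2500)
j(W) = 9*W²/4
((-7 + (-1 - 1*0))*(46 - 36))*j(7) = ((-7 + (-1 - 1*0))*(46 - 36))*((9/4)*7²) = ((-7 + (-1 + 0))*10)*((9/4)*49) = ((-7 - 1)*10)*(441/4) = -8*10*(441/4) = -80*441/4 = -8820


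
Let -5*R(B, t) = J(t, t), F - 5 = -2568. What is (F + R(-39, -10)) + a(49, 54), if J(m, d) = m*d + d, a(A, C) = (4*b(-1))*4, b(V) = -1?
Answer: -2597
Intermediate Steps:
F = -2563 (F = 5 - 2568 = -2563)
a(A, C) = -16 (a(A, C) = (4*(-1))*4 = -4*4 = -16)
J(m, d) = d + d*m (J(m, d) = d*m + d = d + d*m)
R(B, t) = -t*(1 + t)/5
(F + R(-39, -10)) + a(49, 54) = (-2563 - ⅕*(-10)*(1 - 10)) - 16 = (-2563 - ⅕*(-10)*(-9)) - 16 = (-2563 - 18) - 16 = -2581 - 16 = -2597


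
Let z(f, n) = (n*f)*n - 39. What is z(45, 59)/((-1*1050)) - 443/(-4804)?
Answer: -125311679/840700 ≈ -149.06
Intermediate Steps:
z(f, n) = -39 + f*n² (z(f, n) = (f*n)*n - 39 = f*n² - 39 = -39 + f*n²)
z(45, 59)/((-1*1050)) - 443/(-4804) = (-39 + 45*59²)/((-1*1050)) - 443/(-4804) = (-39 + 45*3481)/(-1050) - 443*(-1/4804) = (-39 + 156645)*(-1/1050) + 443/4804 = 156606*(-1/1050) + 443/4804 = -26101/175 + 443/4804 = -125311679/840700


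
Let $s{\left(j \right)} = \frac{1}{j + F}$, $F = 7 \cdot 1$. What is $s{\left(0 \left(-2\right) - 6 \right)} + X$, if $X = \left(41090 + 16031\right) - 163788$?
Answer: $-106666$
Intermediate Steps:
$F = 7$
$X = -106667$ ($X = 57121 - 163788 = -106667$)
$s{\left(j \right)} = \frac{1}{7 + j}$ ($s{\left(j \right)} = \frac{1}{j + 7} = \frac{1}{7 + j}$)
$s{\left(0 \left(-2\right) - 6 \right)} + X = \frac{1}{7 + \left(0 \left(-2\right) - 6\right)} - 106667 = \frac{1}{7 + \left(0 - 6\right)} - 106667 = \frac{1}{7 - 6} - 106667 = 1^{-1} - 106667 = 1 - 106667 = -106666$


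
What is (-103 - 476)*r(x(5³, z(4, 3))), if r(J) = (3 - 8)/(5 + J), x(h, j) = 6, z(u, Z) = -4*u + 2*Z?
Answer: 2895/11 ≈ 263.18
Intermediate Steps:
r(J) = -5/(5 + J)
(-103 - 476)*r(x(5³, z(4, 3))) = (-103 - 476)*(-5/(5 + 6)) = -(-2895)/11 = -579*(-5/11) = 2895/11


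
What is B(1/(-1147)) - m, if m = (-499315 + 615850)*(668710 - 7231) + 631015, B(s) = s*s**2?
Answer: -116323175770801964441/1509003523 ≈ -7.7086e+10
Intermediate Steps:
B(s) = s**3
m = 77086086280 (m = 116535*661479 + 631015 = 77085455265 + 631015 = 77086086280)
B(1/(-1147)) - m = (1/(-1147))**3 - 1*77086086280 = (-1/1147)**3 - 77086086280 = -1/1509003523 - 77086086280 = -116323175770801964441/1509003523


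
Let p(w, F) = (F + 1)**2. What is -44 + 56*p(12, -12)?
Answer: 6732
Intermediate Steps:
p(w, F) = (1 + F)**2
-44 + 56*p(12, -12) = -44 + 56*(1 - 12)**2 = -44 + 56*(-11)**2 = -44 + 56*121 = -44 + 6776 = 6732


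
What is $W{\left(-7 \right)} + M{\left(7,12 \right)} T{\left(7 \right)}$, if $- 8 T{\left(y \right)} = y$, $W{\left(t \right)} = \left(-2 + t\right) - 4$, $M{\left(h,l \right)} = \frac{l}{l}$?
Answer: $- \frac{111}{8} \approx -13.875$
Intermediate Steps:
$M{\left(h,l \right)} = 1$
$W{\left(t \right)} = -6 + t$
$T{\left(y \right)} = - \frac{y}{8}$
$W{\left(-7 \right)} + M{\left(7,12 \right)} T{\left(7 \right)} = \left(-6 - 7\right) + 1 \left(\left(- \frac{1}{8}\right) 7\right) = -13 + 1 \left(- \frac{7}{8}\right) = -13 - \frac{7}{8} = - \frac{111}{8}$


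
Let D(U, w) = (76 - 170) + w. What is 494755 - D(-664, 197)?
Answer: 494652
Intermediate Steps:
D(U, w) = -94 + w
494755 - D(-664, 197) = 494755 - (-94 + 197) = 494755 - 1*103 = 494755 - 103 = 494652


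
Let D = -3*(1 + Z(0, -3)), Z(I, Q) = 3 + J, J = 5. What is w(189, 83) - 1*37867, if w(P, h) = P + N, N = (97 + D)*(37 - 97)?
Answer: -41878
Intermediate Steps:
Z(I, Q) = 8 (Z(I, Q) = 3 + 5 = 8)
D = -27 (D = -3*(1 + 8) = -3*9 = -27)
N = -4200 (N = (97 - 27)*(37 - 97) = 70*(-60) = -4200)
w(P, h) = -4200 + P (w(P, h) = P - 4200 = -4200 + P)
w(189, 83) - 1*37867 = (-4200 + 189) - 1*37867 = -4011 - 37867 = -41878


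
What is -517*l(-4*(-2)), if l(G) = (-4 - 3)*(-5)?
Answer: -18095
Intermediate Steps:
l(G) = 35 (l(G) = -7*(-5) = 35)
-517*l(-4*(-2)) = -517*35 = -18095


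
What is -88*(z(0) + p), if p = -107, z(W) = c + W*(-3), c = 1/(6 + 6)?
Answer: 28226/3 ≈ 9408.7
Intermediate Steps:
c = 1/12 ≈ 0.083333
z(W) = 1/12 - 3*W (z(W) = 1/12 + W*(-3) = 1/12 - 3*W)
-88*(z(0) + p) = -88*((1/12 - 3*0) - 107) = -88*((1/12 + 0) - 107) = -88*(1/12 - 107) = -88*(-1283/12) = 28226/3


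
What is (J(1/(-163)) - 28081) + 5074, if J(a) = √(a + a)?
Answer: -23007 + I*√326/163 ≈ -23007.0 + 0.11077*I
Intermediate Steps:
J(a) = √2*√a (J(a) = √(2*a) = √2*√a)
(J(1/(-163)) - 28081) + 5074 = (√2*√(1/(-163)) - 28081) + 5074 = (√2*√(-1/163) - 28081) + 5074 = (√2*(I*√163/163) - 28081) + 5074 = (I*√326/163 - 28081) + 5074 = (-28081 + I*√326/163) + 5074 = -23007 + I*√326/163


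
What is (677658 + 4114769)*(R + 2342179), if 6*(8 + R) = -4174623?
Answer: 15780508418027/2 ≈ 7.8903e+12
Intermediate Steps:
R = -1391557/2 (R = -8 + (1/6)*(-4174623) = -8 - 1391541/2 = -1391557/2 ≈ -6.9578e+5)
(677658 + 4114769)*(R + 2342179) = (677658 + 4114769)*(-1391557/2 + 2342179) = 4792427*(3292801/2) = 15780508418027/2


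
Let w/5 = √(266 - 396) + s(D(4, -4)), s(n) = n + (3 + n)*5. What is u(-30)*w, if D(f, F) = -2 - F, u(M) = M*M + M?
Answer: 117450 + 4350*I*√130 ≈ 1.1745e+5 + 49598.0*I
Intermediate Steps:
u(M) = M + M² (u(M) = M² + M = M + M²)
s(n) = 15 + 6*n (s(n) = n + (15 + 5*n) = 15 + 6*n)
w = 135 + 5*I*√130 (w = 5*(√(266 - 396) + (15 + 6*(-2 - 1*(-4)))) = 5*(√(-130) + (15 + 6*(-2 + 4))) = 5*(I*√130 + (15 + 6*2)) = 5*(I*√130 + (15 + 12)) = 5*(I*√130 + 27) = 5*(27 + I*√130) = 135 + 5*I*√130 ≈ 135.0 + 57.009*I)
u(-30)*w = (-30*(1 - 30))*(135 + 5*I*√130) = (-30*(-29))*(135 + 5*I*√130) = 870*(135 + 5*I*√130) = 117450 + 4350*I*√130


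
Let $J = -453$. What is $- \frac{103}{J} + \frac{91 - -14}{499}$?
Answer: $\frac{98962}{226047} \approx 0.43779$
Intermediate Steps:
$- \frac{103}{J} + \frac{91 - -14}{499} = - \frac{103}{-453} + \frac{91 - -14}{499} = \left(-103\right) \left(- \frac{1}{453}\right) + \left(91 + 14\right) \frac{1}{499} = \frac{103}{453} + 105 \cdot \frac{1}{499} = \frac{103}{453} + \frac{105}{499} = \frac{98962}{226047}$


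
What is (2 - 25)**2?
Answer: 529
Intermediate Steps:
(2 - 25)**2 = (-23)**2 = 529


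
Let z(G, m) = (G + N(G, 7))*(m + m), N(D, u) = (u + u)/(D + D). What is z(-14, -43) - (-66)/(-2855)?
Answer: 3560119/2855 ≈ 1247.0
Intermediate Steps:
N(D, u) = u/D (N(D, u) = (2*u)/((2*D)) = (2*u)*(1/(2*D)) = u/D)
z(G, m) = 2*m*(G + 7/G) (z(G, m) = (G + 7/G)*(m + m) = (G + 7/G)*(2*m) = 2*m*(G + 7/G))
z(-14, -43) - (-66)/(-2855) = 2*(-43)*(7 + (-14)**2)/(-14) - (-66)/(-2855) = 2*(-43)*(-1/14)*(7 + 196) - (-66)*(-1)/2855 = 2*(-43)*(-1/14)*203 - 1*66/2855 = 1247 - 66/2855 = 3560119/2855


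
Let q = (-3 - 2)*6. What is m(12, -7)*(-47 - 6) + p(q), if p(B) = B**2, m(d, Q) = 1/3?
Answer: 2647/3 ≈ 882.33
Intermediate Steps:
q = -30 (q = -5*6 = -30)
m(d, Q) = 1/3 (m(d, Q) = 1*(1/3) = 1/3)
m(12, -7)*(-47 - 6) + p(q) = (-47 - 6)/3 + (-30)**2 = (1/3)*(-53) + 900 = -53/3 + 900 = 2647/3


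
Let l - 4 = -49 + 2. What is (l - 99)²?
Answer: 20164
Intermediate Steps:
l = -43 (l = 4 + (-49 + 2) = 4 - 47 = -43)
(l - 99)² = (-43 - 99)² = (-142)² = 20164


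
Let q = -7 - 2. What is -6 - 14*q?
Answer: 120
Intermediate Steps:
q = -9
-6 - 14*q = -6 - 14*(-9) = -6 + 126 = 120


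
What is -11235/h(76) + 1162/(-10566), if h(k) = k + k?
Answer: -59442817/803016 ≈ -74.024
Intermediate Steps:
h(k) = 2*k
-11235/h(76) + 1162/(-10566) = -11235/(2*76) + 1162/(-10566) = -11235/152 + 1162*(-1/10566) = -11235*1/152 - 581/5283 = -11235/152 - 581/5283 = -59442817/803016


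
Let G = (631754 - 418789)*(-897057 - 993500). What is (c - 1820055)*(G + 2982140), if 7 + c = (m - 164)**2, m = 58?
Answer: 728268600470135490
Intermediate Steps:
G = -402622471505 (G = 212965*(-1890557) = -402622471505)
c = 11229 (c = -7 + (58 - 164)**2 = -7 + (-106)**2 = -7 + 11236 = 11229)
(c - 1820055)*(G + 2982140) = (11229 - 1820055)*(-402622471505 + 2982140) = -1808826*(-402619489365) = 728268600470135490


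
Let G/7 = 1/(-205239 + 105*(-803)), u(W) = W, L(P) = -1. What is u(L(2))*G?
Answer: 7/289554 ≈ 2.4175e-5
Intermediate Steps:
G = -7/289554 (G = 7/(-205239 + 105*(-803)) = 7/(-205239 - 84315) = 7/(-289554) = 7*(-1/289554) = -7/289554 ≈ -2.4175e-5)
u(L(2))*G = -1*(-7/289554) = 7/289554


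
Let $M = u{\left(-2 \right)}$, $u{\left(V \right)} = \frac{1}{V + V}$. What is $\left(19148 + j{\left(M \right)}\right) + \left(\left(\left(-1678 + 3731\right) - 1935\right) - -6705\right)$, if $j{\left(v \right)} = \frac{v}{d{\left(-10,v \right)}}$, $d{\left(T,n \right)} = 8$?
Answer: $\frac{831071}{32} \approx 25971.0$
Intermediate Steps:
$u{\left(V \right)} = \frac{1}{2 V}$
$M = - \frac{1}{4}$ ($M = \frac{1}{2 \left(-2\right)} = \frac{1}{2} \left(- \frac{1}{2}\right) = - \frac{1}{4} \approx -0.25$)
$j{\left(v \right)} = \frac{v}{8}$
$\left(19148 + j{\left(M \right)}\right) + \left(\left(\left(-1678 + 3731\right) - 1935\right) - -6705\right) = \left(19148 + \frac{1}{8} \left(- \frac{1}{4}\right)\right) + \left(\left(\left(-1678 + 3731\right) - 1935\right) - -6705\right) = \left(19148 - \frac{1}{32}\right) + \left(\left(2053 - 1935\right) + 6705\right) = \frac{612735}{32} + \left(118 + 6705\right) = \frac{612735}{32} + 6823 = \frac{831071}{32}$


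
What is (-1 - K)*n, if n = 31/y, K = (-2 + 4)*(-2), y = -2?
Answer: -93/2 ≈ -46.500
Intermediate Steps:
K = -4 (K = 2*(-2) = -4)
n = -31/2 (n = 31/(-2) = 31*(-½) = -31/2 ≈ -15.500)
(-1 - K)*n = (-1 - 1*(-4))*(-31/2) = (-1 + 4)*(-31/2) = 3*(-31/2) = -93/2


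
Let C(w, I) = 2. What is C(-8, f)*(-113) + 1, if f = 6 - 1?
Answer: -225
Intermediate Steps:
f = 5
C(-8, f)*(-113) + 1 = 2*(-113) + 1 = -226 + 1 = -225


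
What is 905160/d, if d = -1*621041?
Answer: -905160/621041 ≈ -1.4575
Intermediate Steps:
d = -621041
905160/d = 905160/(-621041) = 905160*(-1/621041) = -905160/621041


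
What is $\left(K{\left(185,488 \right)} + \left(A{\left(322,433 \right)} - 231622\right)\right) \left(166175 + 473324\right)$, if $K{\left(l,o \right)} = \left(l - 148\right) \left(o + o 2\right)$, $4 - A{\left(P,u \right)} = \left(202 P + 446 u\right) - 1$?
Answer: $-278572798889$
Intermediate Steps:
$A{\left(P,u \right)} = 5 - 446 u - 202 P$ ($A{\left(P,u \right)} = 4 - \left(\left(202 P + 446 u\right) - 1\right) = 4 - \left(-1 + 202 P + 446 u\right) = 5 - 446 u - 202 P$)
$K{\left(l,o \right)} = 3 o \left(-148 + l\right)$ ($K{\left(l,o \right)} = \left(-148 + l\right) \left(o + 2 o\right) = \left(-148 + l\right) 3 o = 3 o \left(-148 + l\right)$)
$\left(K{\left(185,488 \right)} + \left(A{\left(322,433 \right)} - 231622\right)\right) \left(166175 + 473324\right) = \left(3 \cdot 488 \left(-148 + 185\right) - 489779\right) \left(166175 + 473324\right) = \left(3 \cdot 488 \cdot 37 - 489779\right) 639499 = \left(54168 - 489779\right) 639499 = \left(-435611\right) 639499 = -278572798889$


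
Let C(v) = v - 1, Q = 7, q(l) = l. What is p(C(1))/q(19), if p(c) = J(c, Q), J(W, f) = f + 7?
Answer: 14/19 ≈ 0.73684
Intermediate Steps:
C(v) = -1 + v
J(W, f) = 7 + f
p(c) = 14 (p(c) = 7 + 7 = 14)
p(C(1))/q(19) = 14/19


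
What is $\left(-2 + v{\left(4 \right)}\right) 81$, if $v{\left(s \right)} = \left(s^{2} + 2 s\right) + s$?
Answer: $2106$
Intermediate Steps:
$v{\left(s \right)} = s^{2} + 3 s$
$\left(-2 + v{\left(4 \right)}\right) 81 = \left(-2 + 4 \left(3 + 4\right)\right) 81 = \left(-2 + 4 \cdot 7\right) 81 = \left(-2 + 28\right) 81 = 26 \cdot 81 = 2106$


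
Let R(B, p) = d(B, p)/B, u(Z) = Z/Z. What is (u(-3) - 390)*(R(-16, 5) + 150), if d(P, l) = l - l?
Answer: -58350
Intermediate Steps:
d(P, l) = 0
u(Z) = 1
R(B, p) = 0 (R(B, p) = 0/B = 0)
(u(-3) - 390)*(R(-16, 5) + 150) = (1 - 390)*(0 + 150) = -389*150 = -58350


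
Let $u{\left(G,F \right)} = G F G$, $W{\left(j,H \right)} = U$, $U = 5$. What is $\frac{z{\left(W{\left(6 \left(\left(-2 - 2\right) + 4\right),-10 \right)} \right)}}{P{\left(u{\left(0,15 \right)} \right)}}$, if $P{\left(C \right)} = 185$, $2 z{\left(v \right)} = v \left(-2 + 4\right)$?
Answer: $\frac{1}{37} \approx 0.027027$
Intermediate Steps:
$W{\left(j,H \right)} = 5$
$u{\left(G,F \right)} = F G^{2}$ ($u{\left(G,F \right)} = F G G = F G^{2}$)
$z{\left(v \right)} = v$ ($z{\left(v \right)} = \frac{v \left(-2 + 4\right)}{2} = \frac{v 2}{2} = \frac{2 v}{2} = v$)
$\frac{z{\left(W{\left(6 \left(\left(-2 - 2\right) + 4\right),-10 \right)} \right)}}{P{\left(u{\left(0,15 \right)} \right)}} = \frac{5}{185} = 5 \cdot \frac{1}{185} = \frac{1}{37}$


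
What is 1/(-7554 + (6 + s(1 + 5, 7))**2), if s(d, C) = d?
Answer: -1/7410 ≈ -0.00013495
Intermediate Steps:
1/(-7554 + (6 + s(1 + 5, 7))**2) = 1/(-7554 + (6 + (1 + 5))**2) = 1/(-7554 + (6 + 6)**2) = 1/(-7554 + 12**2) = 1/(-7554 + 144) = 1/(-7410) = -1/7410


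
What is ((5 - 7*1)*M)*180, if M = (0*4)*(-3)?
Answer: 0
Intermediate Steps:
M = 0 (M = 0*(-3) = 0)
((5 - 7*1)*M)*180 = ((5 - 7*1)*0)*180 = ((5 - 7)*0)*180 = -2*0*180 = 0*180 = 0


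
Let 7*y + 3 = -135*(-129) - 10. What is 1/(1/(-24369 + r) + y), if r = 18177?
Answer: 6192/15393311 ≈ 0.00040225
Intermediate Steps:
y = 2486 (y = -3/7 + (-135*(-129) - 10)/7 = -3/7 + (17415 - 10)/7 = -3/7 + (⅐)*17405 = -3/7 + 17405/7 = 2486)
1/(1/(-24369 + r) + y) = 1/(1/(-24369 + 18177) + 2486) = 1/(1/(-6192) + 2486) = 1/(-1/6192 + 2486) = 1/(15393311/6192) = 6192/15393311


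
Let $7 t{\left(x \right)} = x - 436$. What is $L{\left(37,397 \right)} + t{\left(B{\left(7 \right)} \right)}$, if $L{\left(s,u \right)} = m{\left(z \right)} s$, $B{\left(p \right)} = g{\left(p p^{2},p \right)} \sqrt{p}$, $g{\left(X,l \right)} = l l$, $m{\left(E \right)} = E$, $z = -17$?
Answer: $- \frac{4839}{7} + 7 \sqrt{7} \approx -672.77$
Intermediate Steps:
$g{\left(X,l \right)} = l^{2}$
$B{\left(p \right)} = p^{\frac{5}{2}}$ ($B{\left(p \right)} = p^{2} \sqrt{p} = p^{\frac{5}{2}}$)
$L{\left(s,u \right)} = - 17 s$
$t{\left(x \right)} = - \frac{436}{7} + \frac{x}{7}$ ($t{\left(x \right)} = \frac{x - 436}{7} = \frac{-436 + x}{7} = - \frac{436}{7} + \frac{x}{7}$)
$L{\left(37,397 \right)} + t{\left(B{\left(7 \right)} \right)} = \left(-17\right) 37 - \left(\frac{436}{7} - \frac{7^{\frac{5}{2}}}{7}\right) = -629 - \left(\frac{436}{7} - \frac{49 \sqrt{7}}{7}\right) = -629 - \left(\frac{436}{7} - 7 \sqrt{7}\right) = - \frac{4839}{7} + 7 \sqrt{7}$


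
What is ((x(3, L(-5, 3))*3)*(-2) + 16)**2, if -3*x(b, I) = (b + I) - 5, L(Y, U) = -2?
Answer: 64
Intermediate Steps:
x(b, I) = 5/3 - I/3 - b/3 (x(b, I) = -((b + I) - 5)/3 = -((I + b) - 5)/3 = -(-5 + I + b)/3 = 5/3 - I/3 - b/3)
((x(3, L(-5, 3))*3)*(-2) + 16)**2 = (((5/3 - 1/3*(-2) - 1/3*3)*3)*(-2) + 16)**2 = (((5/3 + 2/3 - 1)*3)*(-2) + 16)**2 = (((4/3)*3)*(-2) + 16)**2 = (4*(-2) + 16)**2 = (-8 + 16)**2 = 8**2 = 64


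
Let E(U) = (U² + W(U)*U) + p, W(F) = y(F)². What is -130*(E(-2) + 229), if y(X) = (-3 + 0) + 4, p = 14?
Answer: -31850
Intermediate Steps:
y(X) = 1 (y(X) = -3 + 4 = 1)
W(F) = 1 (W(F) = 1² = 1)
E(U) = 14 + U + U² (E(U) = (U² + 1*U) + 14 = (U² + U) + 14 = (U + U²) + 14 = 14 + U + U²)
-130*(E(-2) + 229) = -130*((14 - 2 + (-2)²) + 229) = -130*((14 - 2 + 4) + 229) = -130*(16 + 229) = -130*245 = -31850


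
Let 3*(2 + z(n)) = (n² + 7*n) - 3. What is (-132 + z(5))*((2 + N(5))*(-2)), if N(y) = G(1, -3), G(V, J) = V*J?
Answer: -230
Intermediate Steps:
G(V, J) = J*V
N(y) = -3 (N(y) = -3*1 = -3)
z(n) = -3 + n²/3 + 7*n/3 (z(n) = -2 + ((n² + 7*n) - 3)/3 = -2 + (-3 + n² + 7*n)/3 = -2 + (-1 + n²/3 + 7*n/3) = -3 + n²/3 + 7*n/3)
(-132 + z(5))*((2 + N(5))*(-2)) = (-132 + (-3 + (⅓)*5² + (7/3)*5))*((2 - 3)*(-2)) = (-132 + (-3 + (⅓)*25 + 35/3))*(-1*(-2)) = (-132 + (-3 + 25/3 + 35/3))*2 = (-132 + 17)*2 = -115*2 = -230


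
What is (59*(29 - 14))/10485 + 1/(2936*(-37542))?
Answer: 2167724903/25682031696 ≈ 0.084406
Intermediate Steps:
(59*(29 - 14))/10485 + 1/(2936*(-37542)) = (59*15)*(1/10485) + (1/2936)*(-1/37542) = 885*(1/10485) - 1/110223312 = 59/699 - 1/110223312 = 2167724903/25682031696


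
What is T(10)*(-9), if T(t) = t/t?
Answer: -9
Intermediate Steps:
T(t) = 1
T(10)*(-9) = 1*(-9) = -9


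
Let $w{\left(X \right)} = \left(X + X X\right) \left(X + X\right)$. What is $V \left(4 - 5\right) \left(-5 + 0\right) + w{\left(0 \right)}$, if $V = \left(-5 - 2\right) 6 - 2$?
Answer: $-220$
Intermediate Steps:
$w{\left(X \right)} = 2 X \left(X + X^{2}\right)$ ($w{\left(X \right)} = \left(X + X^{2}\right) 2 X = 2 X \left(X + X^{2}\right)$)
$V = -44$ ($V = \left(-5 - 2\right) 6 - 2 = \left(-7\right) 6 - 2 = -42 - 2 = -44$)
$V \left(4 - 5\right) \left(-5 + 0\right) + w{\left(0 \right)} = - 44 \left(4 - 5\right) \left(-5 + 0\right) + 2 \cdot 0^{2} \left(1 + 0\right) = - 44 \left(\left(-1\right) \left(-5\right)\right) + 2 \cdot 0 \cdot 1 = \left(-44\right) 5 + 0 = -220 + 0 = -220$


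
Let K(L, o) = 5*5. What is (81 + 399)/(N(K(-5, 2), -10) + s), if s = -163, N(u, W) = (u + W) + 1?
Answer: -160/49 ≈ -3.2653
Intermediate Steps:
K(L, o) = 25
N(u, W) = 1 + W + u (N(u, W) = (W + u) + 1 = 1 + W + u)
(81 + 399)/(N(K(-5, 2), -10) + s) = (81 + 399)/((1 - 10 + 25) - 163) = 480/(16 - 163) = 480/(-147) = 480*(-1/147) = -160/49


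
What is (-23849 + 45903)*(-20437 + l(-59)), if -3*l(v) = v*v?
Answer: -1428922768/3 ≈ -4.7631e+8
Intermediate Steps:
l(v) = -v**2/3 (l(v) = -v*v/3 = -v**2/3)
(-23849 + 45903)*(-20437 + l(-59)) = (-23849 + 45903)*(-20437 - 1/3*(-59)**2) = 22054*(-20437 - 1/3*3481) = 22054*(-20437 - 3481/3) = 22054*(-64792/3) = -1428922768/3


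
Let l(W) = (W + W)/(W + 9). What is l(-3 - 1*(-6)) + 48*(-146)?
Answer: -14015/2 ≈ -7007.5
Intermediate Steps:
l(W) = 2*W/(9 + W) (l(W) = (2*W)/(9 + W) = 2*W/(9 + W))
l(-3 - 1*(-6)) + 48*(-146) = 2*(-3 - 1*(-6))/(9 + (-3 - 1*(-6))) + 48*(-146) = 2*(-3 + 6)/(9 + (-3 + 6)) - 7008 = 2*3/(9 + 3) - 7008 = 2*3/12 - 7008 = 2*3*(1/12) - 7008 = ½ - 7008 = -14015/2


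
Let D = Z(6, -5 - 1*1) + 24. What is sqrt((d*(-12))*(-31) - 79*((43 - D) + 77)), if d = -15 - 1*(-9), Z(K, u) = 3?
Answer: I*sqrt(9579) ≈ 97.872*I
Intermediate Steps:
d = -6 (d = -15 + 9 = -6)
D = 27 (D = 3 + 24 = 27)
sqrt((d*(-12))*(-31) - 79*((43 - D) + 77)) = sqrt(-6*(-12)*(-31) - 79*((43 - 1*27) + 77)) = sqrt(72*(-31) - 79*((43 - 27) + 77)) = sqrt(-2232 - 79*(16 + 77)) = sqrt(-2232 - 79*93) = sqrt(-2232 - 7347) = sqrt(-9579) = I*sqrt(9579)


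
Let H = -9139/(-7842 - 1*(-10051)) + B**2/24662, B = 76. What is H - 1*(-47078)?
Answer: 67487355555/1433641 ≈ 47074.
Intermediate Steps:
H = -5595443/1433641 (H = -9139/(-7842 - 1*(-10051)) + 76**2/24662 = -9139/(-7842 + 10051) + 5776*(1/24662) = -9139/2209 + 152/649 = -5595443/1433641 ≈ -3.9030)
H - 1*(-47078) = -5595443/1433641 - 1*(-47078) = -5595443/1433641 + 47078 = 67487355555/1433641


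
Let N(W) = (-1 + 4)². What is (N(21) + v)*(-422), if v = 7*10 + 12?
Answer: -38402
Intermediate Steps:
N(W) = 9 (N(W) = 3² = 9)
v = 82 (v = 70 + 12 = 82)
(N(21) + v)*(-422) = (9 + 82)*(-422) = 91*(-422) = -38402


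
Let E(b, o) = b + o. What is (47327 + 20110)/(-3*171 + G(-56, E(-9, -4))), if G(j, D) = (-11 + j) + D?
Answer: -67437/593 ≈ -113.72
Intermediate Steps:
G(j, D) = -11 + D + j
(47327 + 20110)/(-3*171 + G(-56, E(-9, -4))) = (47327 + 20110)/(-3*171 + (-11 + (-9 - 4) - 56)) = 67437/(-513 + (-11 - 13 - 56)) = 67437/(-513 - 80) = 67437/(-593) = 67437*(-1/593) = -67437/593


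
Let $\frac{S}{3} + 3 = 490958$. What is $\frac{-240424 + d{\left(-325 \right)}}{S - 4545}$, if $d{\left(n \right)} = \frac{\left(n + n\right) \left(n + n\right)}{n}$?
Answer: $- \frac{8633}{52440} \approx -0.16463$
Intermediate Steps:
$S = 1472865$ ($S = -9 + 3 \cdot 490958 = -9 + 1472874 = 1472865$)
$d{\left(n \right)} = 4 n$ ($d{\left(n \right)} = \frac{2 n 2 n}{n} = \frac{4 n^{2}}{n} = 4 n$)
$\frac{-240424 + d{\left(-325 \right)}}{S - 4545} = \frac{-240424 + 4 \left(-325\right)}{1472865 - 4545} = \frac{-240424 - 1300}{1468320} = \left(-241724\right) \frac{1}{1468320} = - \frac{8633}{52440}$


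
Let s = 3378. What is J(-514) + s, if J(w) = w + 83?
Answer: 2947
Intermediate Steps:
J(w) = 83 + w
J(-514) + s = (83 - 514) + 3378 = -431 + 3378 = 2947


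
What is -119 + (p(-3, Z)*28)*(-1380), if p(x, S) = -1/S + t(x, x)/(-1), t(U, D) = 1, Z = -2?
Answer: 19201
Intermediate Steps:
p(x, S) = -1 - 1/S (p(x, S) = -1/S + 1/(-1) = -1/S + 1*(-1) = -1/S - 1 = -1 - 1/S)
-119 + (p(-3, Z)*28)*(-1380) = -119 + (((-1 - 1*(-2))/(-2))*28)*(-1380) = -119 + (-(-1 + 2)/2*28)*(-1380) = -119 + (-1/2*1*28)*(-1380) = -119 - 1/2*28*(-1380) = -119 - 14*(-1380) = -119 + 19320 = 19201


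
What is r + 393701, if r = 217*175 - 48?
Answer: 431628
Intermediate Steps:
r = 37927 (r = 37975 - 48 = 37927)
r + 393701 = 37927 + 393701 = 431628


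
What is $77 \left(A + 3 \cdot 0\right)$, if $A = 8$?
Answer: $616$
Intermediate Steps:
$77 \left(A + 3 \cdot 0\right) = 77 \left(8 + 3 \cdot 0\right) = 77 \left(8 + 0\right) = 77 \cdot 8 = 616$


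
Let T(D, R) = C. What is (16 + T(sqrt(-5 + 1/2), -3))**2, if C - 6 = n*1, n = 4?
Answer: 676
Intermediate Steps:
C = 10 (C = 6 + 4*1 = 6 + 4 = 10)
T(D, R) = 10
(16 + T(sqrt(-5 + 1/2), -3))**2 = (16 + 10)**2 = 26**2 = 676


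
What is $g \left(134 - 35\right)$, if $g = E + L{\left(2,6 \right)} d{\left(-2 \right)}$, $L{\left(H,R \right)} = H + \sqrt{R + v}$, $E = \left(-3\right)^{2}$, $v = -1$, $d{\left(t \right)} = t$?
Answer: $495 - 198 \sqrt{5} \approx 52.259$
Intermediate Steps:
$E = 9$
$L{\left(H,R \right)} = H + \sqrt{-1 + R}$ ($L{\left(H,R \right)} = H + \sqrt{R - 1} = H + \sqrt{-1 + R}$)
$g = 5 - 2 \sqrt{5}$ ($g = 9 + \left(2 + \sqrt{-1 + 6}\right) \left(-2\right) = 9 + \left(2 + \sqrt{5}\right) \left(-2\right) = 9 - \left(4 + 2 \sqrt{5}\right) = 5 - 2 \sqrt{5} \approx 0.52786$)
$g \left(134 - 35\right) = \left(5 - 2 \sqrt{5}\right) \left(134 - 35\right) = \left(5 - 2 \sqrt{5}\right) 99 = 495 - 198 \sqrt{5}$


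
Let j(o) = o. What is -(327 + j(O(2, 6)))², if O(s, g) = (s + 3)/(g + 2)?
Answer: -6869641/64 ≈ -1.0734e+5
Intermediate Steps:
O(s, g) = (3 + s)/(2 + g)
-(327 + j(O(2, 6)))² = -(327 + (3 + 2)/(2 + 6))² = -(327 + 5/8)² = -(2621/8)² = -1*6869641/64 = -6869641/64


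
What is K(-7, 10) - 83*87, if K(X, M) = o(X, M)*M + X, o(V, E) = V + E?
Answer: -7198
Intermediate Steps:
o(V, E) = E + V
K(X, M) = X + M*(M + X) (K(X, M) = (M + X)*M + X = M*(M + X) + X = X + M*(M + X))
K(-7, 10) - 83*87 = (-7 + 10*(10 - 7)) - 83*87 = (-7 + 10*3) - 7221 = (-7 + 30) - 7221 = 23 - 7221 = -7198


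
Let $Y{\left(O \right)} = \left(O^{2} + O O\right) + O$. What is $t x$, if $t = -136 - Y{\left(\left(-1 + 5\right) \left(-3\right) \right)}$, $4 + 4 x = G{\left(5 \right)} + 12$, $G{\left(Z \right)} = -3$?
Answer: $-515$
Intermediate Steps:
$Y{\left(O \right)} = O + 2 O^{2}$ ($Y{\left(O \right)} = \left(O^{2} + O^{2}\right) + O = 2 O^{2} + O = O + 2 O^{2}$)
$x = \frac{5}{4}$ ($x = -1 + \frac{-3 + 12}{4} = -1 + \frac{1}{4} \cdot 9 = -1 + \frac{9}{4} = \frac{5}{4} \approx 1.25$)
$t = -412$ ($t = -136 - \left(-1 + 5\right) \left(-3\right) \left(1 + 2 \left(-1 + 5\right) \left(-3\right)\right) = -136 - 4 \left(-3\right) \left(1 + 2 \cdot 4 \left(-3\right)\right) = -136 - - 12 \left(1 + 2 \left(-12\right)\right) = -136 - - 12 \left(1 - 24\right) = -136 - \left(-12\right) \left(-23\right) = -136 - 276 = -412$)
$t x = \left(-412\right) \frac{5}{4} = -515$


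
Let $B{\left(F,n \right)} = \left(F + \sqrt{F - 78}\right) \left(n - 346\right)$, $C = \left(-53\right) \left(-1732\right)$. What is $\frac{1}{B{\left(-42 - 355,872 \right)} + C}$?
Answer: $- \frac{58513}{6913252888} - \frac{1315 i \sqrt{19}}{6913252888} \approx -8.4639 \cdot 10^{-6} - 8.2913 \cdot 10^{-7} i$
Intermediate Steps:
$C = 91796$
$B{\left(F,n \right)} = \left(-346 + n\right) \left(F + \sqrt{-78 + F}\right)$ ($B{\left(F,n \right)} = \left(F + \sqrt{-78 + F}\right) \left(-346 + n\right) = \left(-346 + n\right) \left(F + \sqrt{-78 + F}\right)$)
$\frac{1}{B{\left(-42 - 355,872 \right)} + C} = \frac{1}{\left(- 346 \left(-42 - 355\right) - 346 \sqrt{-78 - 397} + \left(-42 - 355\right) 872 + 872 \sqrt{-78 - 397}\right) + 91796} = \frac{1}{\left(\left(-346\right) \left(-397\right) - 346 \sqrt{-78 - 397} - 346184 + 872 \sqrt{-78 - 397}\right) + 91796} = \frac{1}{\left(137362 - 346 \sqrt{-475} - 346184 + 872 \sqrt{-475}\right) + 91796} = \frac{1}{\left(137362 - 346 \cdot 5 i \sqrt{19} - 346184 + 872 \cdot 5 i \sqrt{19}\right) + 91796} = \frac{1}{\left(137362 - 1730 i \sqrt{19} - 346184 + 4360 i \sqrt{19}\right) + 91796} = \frac{1}{\left(-208822 + 2630 i \sqrt{19}\right) + 91796} = \frac{1}{-117026 + 2630 i \sqrt{19}}$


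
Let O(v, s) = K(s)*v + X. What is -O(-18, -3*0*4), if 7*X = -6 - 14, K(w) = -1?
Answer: -106/7 ≈ -15.143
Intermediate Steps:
X = -20/7 (X = (-6 - 14)/7 = (⅐)*(-20) = -20/7 ≈ -2.8571)
O(v, s) = -20/7 - v (O(v, s) = -v - 20/7 = -20/7 - v)
-O(-18, -3*0*4) = -(-20/7 - 1*(-18)) = -(-20/7 + 18) = -1*106/7 = -106/7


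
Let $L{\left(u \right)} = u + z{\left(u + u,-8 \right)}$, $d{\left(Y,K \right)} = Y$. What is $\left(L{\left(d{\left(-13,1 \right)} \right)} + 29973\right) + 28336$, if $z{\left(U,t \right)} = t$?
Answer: $58288$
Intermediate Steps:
$L{\left(u \right)} = -8 + u$ ($L{\left(u \right)} = u - 8 = -8 + u$)
$\left(L{\left(d{\left(-13,1 \right)} \right)} + 29973\right) + 28336 = \left(\left(-8 - 13\right) + 29973\right) + 28336 = \left(-21 + 29973\right) + 28336 = 29952 + 28336 = 58288$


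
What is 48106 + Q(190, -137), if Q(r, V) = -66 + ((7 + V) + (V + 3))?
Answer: 47776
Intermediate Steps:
Q(r, V) = -56 + 2*V (Q(r, V) = -66 + ((7 + V) + (3 + V)) = -66 + (10 + 2*V) = -56 + 2*V)
48106 + Q(190, -137) = 48106 + (-56 + 2*(-137)) = 48106 + (-56 - 274) = 48106 - 330 = 47776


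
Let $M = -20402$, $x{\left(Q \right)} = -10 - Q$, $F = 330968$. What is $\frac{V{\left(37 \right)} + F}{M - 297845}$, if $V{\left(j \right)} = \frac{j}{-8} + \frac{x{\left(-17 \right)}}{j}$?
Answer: $- \frac{97965215}{94201112} \approx -1.04$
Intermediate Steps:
$V{\left(j \right)} = \frac{7}{j} - \frac{j}{8}$ ($V{\left(j \right)} = \frac{j}{-8} + \frac{-10 - -17}{j} = j \left(- \frac{1}{8}\right) + \frac{-10 + 17}{j} = - \frac{j}{8} + \frac{7}{j} = \frac{7}{j} - \frac{j}{8}$)
$\frac{V{\left(37 \right)} + F}{M - 297845} = \frac{\left(\frac{7}{37} - \frac{37}{8}\right) + 330968}{-20402 - 297845} = \frac{\left(7 \cdot \frac{1}{37} - \frac{37}{8}\right) + 330968}{-318247} = \left(\left(\frac{7}{37} - \frac{37}{8}\right) + 330968\right) \left(- \frac{1}{318247}\right) = \left(- \frac{1313}{296} + 330968\right) \left(- \frac{1}{318247}\right) = \frac{97965215}{296} \left(- \frac{1}{318247}\right) = - \frac{97965215}{94201112}$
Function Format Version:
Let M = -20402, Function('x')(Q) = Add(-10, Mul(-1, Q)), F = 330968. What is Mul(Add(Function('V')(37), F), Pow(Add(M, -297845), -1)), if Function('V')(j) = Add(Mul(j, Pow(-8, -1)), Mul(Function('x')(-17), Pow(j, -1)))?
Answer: Rational(-97965215, 94201112) ≈ -1.0400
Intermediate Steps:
Function('V')(j) = Add(Mul(7, Pow(j, -1)), Mul(Rational(-1, 8), j)) (Function('V')(j) = Add(Mul(j, Pow(-8, -1)), Mul(Add(-10, Mul(-1, -17)), Pow(j, -1))) = Add(Mul(j, Rational(-1, 8)), Mul(Add(-10, 17), Pow(j, -1))) = Add(Mul(Rational(-1, 8), j), Mul(7, Pow(j, -1))) = Add(Mul(7, Pow(j, -1)), Mul(Rational(-1, 8), j)))
Mul(Add(Function('V')(37), F), Pow(Add(M, -297845), -1)) = Mul(Add(Add(Mul(7, Pow(37, -1)), Mul(Rational(-1, 8), 37)), 330968), Pow(Add(-20402, -297845), -1)) = Mul(Add(Add(Mul(7, Rational(1, 37)), Rational(-37, 8)), 330968), Pow(-318247, -1)) = Mul(Add(Add(Rational(7, 37), Rational(-37, 8)), 330968), Rational(-1, 318247)) = Mul(Add(Rational(-1313, 296), 330968), Rational(-1, 318247)) = Mul(Rational(97965215, 296), Rational(-1, 318247)) = Rational(-97965215, 94201112)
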